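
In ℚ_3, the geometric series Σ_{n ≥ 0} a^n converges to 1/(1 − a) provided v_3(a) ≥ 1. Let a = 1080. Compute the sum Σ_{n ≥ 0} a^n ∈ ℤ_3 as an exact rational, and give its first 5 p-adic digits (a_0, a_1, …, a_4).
Σ a^n = 1/(1 − a) = -1/1079;  first 5 digits = (1, 0, 0, 1, 1)

v_3(a) = 3 ≥ 1, so the series converges in ℤ_3 to 1/(1 − a) = 1/(1 − 1080) = -1/1079. Expand this rational in ℤ_3: compute digits iteratively via d_i = x_i mod 3, x_{i+1} = (x_i − d_i)/3. The first 5 digits are (1, 0, 0, 1, 1).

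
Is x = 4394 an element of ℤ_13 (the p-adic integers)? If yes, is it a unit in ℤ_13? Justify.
x ∈ ℤ_13 but not a unit; v_13(x) = 3 > 0

ℤ_13 = {x ∈ ℚ_13 : v_13(x) ≥ 0} and ℤ_13^× = {x ∈ ℤ_13 : v_13(x) = 0}. Here v_13(4394) = v_13(num) − v_13(den) = 3; compare against these criteria.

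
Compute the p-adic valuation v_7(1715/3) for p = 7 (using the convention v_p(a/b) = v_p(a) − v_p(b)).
v_7(1715/3) = 3

Factor powers of 7 from the numerator and denominator of the reduced fraction: 1715 = 7^3 · 5 and 3 = 7^0 · 3. Apply v_p(a/b) = v_p(a) − v_p(b): v_7(1715/3) = 3 − 0 = 3.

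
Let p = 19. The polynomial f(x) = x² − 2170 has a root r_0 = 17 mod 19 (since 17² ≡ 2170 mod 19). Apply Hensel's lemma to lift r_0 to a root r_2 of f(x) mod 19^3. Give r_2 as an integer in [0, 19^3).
r_2 = 2886 (mod 6859)

Hensel's recurrence: r_{i+1} = r_i − f(r_i)·(f′(r_i))^{-1} mod 19^{i+2}, with f′(x) = 2x. Iterate:
  r_0 = 17 (mod 19)
  r_1 = 359 (mod 361)
  r_2 = 2886 (mod 6859)
Final: r_2 = 2886, and one checks f(r_2) ≡ 0 mod 19^3.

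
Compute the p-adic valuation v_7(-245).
v_7(-245) = 2

v_7(n) is the largest exponent k such that 7^k divides n. Factor out: -245 = -7^2 · 5. (Sign doesn't affect v_p.) So v_7(-245) = 2.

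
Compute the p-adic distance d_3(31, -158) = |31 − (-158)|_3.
d_3(31, -158) = 1/27

Step 1 — x − y = 31 − (-158) = 189. Step 2 — v_3(189) = 3 (factor: 189 = (3^3 · 7); the sign does not affect v_p). Step 3 — |x − y|_3 = 3^{-3} = 1/27.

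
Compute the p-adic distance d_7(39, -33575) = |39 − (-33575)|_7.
d_7(39, -33575) = 1/16807

Step 1 — x − y = 39 − (-33575) = 33614. Step 2 — v_7(33614) = 5 (factor: 33614 = (7^5 · 2); the sign does not affect v_p). Step 3 — |x − y|_7 = 7^{-5} = 1/16807.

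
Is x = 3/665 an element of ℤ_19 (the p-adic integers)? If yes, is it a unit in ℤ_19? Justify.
x ∉ ℤ_19 (v_19(x) = -1 < 0)

ℤ_19 = {x ∈ ℚ_19 : v_19(x) ≥ 0} and ℤ_19^× = {x ∈ ℤ_19 : v_19(x) = 0}. Here v_19(3/665) = v_19(num) − v_19(den) = -1; compare against these criteria.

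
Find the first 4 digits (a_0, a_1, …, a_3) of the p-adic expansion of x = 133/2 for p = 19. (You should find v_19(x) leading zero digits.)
(a_0, …, a_3) = (0, 13, 9, 9)

v_19(133/2) = 1, so a_0 = ... = a_0 = 0. Factor out: x = 19^1 · u with u = 7/2 a unit in ℤ_19. Expand u iteratively via a_{v+i} = u_i mod 19, u_{i+1} = (u_i − a_{v+i})/19:
  u_0 = 7/2;  a_1 = 13;  u_1 = (u_0 − 13)/19 = -1/2
  u_1 = -1/2;  a_2 = 9;  u_2 = (u_1 − 9)/19 = -1/2
  u_2 = -1/2;  a_3 = 9;  u_3 = (u_2 − 9)/19 = -1/2
Digits: (0, 13, 9, 9).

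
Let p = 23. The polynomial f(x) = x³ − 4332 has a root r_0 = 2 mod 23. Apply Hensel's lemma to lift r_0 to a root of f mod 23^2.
r_1 = 186 (mod 529)

Hensel: r_{i+1} = r_i − f(r_i)/f′(r_i) mod 23^{i+2}, where f′(x) = 3x². Iterate:
  r_0 = 2 (mod 23)
  r_1 = 186 (mod 529)
Final: r = 186 with f(r) ≡ 0 mod 23^2.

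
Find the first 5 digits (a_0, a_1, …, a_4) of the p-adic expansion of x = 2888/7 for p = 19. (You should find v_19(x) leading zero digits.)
(a_0, …, a_4) = (0, 0, 12, 13, 2)

v_19(2888/7) = 2, so a_0 = ... = a_1 = 0. Factor out: x = 19^2 · u with u = 8/7 a unit in ℤ_19. Expand u iteratively via a_{v+i} = u_i mod 19, u_{i+1} = (u_i − a_{v+i})/19:
  u_0 = 8/7;  a_2 = 12;  u_1 = (u_0 − 12)/19 = -4/7
  u_1 = -4/7;  a_3 = 13;  u_2 = (u_1 − 13)/19 = -5/7
  u_2 = -5/7;  a_4 = 2;  u_3 = (u_2 − 2)/19 = -1/7
Digits: (0, 0, 12, 13, 2).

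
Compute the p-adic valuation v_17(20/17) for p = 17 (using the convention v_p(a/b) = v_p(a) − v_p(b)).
v_17(20/17) = -1

Factor powers of 17 from the numerator and denominator of the reduced fraction: 20 = 17^0 · 20 and 17 = 17^1 · 1. Apply v_p(a/b) = v_p(a) − v_p(b): v_17(20/17) = 0 − 1 = -1.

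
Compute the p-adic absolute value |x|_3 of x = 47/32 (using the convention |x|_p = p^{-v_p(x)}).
|47/32|_3 = 1

Step 1 — compute v_3(x) by factoring powers of 3 out of the numerator and denominator: v_3(47/32) = 0. Step 2 — apply |x|_p = p^{-v_p(x)} = 3^{0} = 1.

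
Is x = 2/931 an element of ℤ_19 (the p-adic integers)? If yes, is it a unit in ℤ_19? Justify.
x ∉ ℤ_19 (v_19(x) = -1 < 0)

ℤ_19 = {x ∈ ℚ_19 : v_19(x) ≥ 0} and ℤ_19^× = {x ∈ ℤ_19 : v_19(x) = 0}. Here v_19(2/931) = v_19(num) − v_19(den) = -1; compare against these criteria.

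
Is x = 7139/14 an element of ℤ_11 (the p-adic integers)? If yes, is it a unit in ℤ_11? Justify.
x ∈ ℤ_11 but not a unit; v_11(x) = 2 > 0

ℤ_11 = {x ∈ ℚ_11 : v_11(x) ≥ 0} and ℤ_11^× = {x ∈ ℤ_11 : v_11(x) = 0}. Here v_11(7139/14) = v_11(num) − v_11(den) = 2; compare against these criteria.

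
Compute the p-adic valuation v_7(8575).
v_7(8575) = 3

v_7(n) is the largest exponent k such that 7^k divides n. Factor out: 8575 = 7^3 · 25. (Sign doesn't affect v_p.) So v_7(8575) = 3.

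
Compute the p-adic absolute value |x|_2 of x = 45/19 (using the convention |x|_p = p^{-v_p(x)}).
|45/19|_2 = 1

Step 1 — compute v_2(x) by factoring powers of 2 out of the numerator and denominator: v_2(45/19) = 0. Step 2 — apply |x|_p = p^{-v_p(x)} = 2^{0} = 1.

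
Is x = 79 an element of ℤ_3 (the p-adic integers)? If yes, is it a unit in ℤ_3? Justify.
x ∈ ℤ_3^× (unit); v_3(x) = 0

ℤ_3 = {x ∈ ℚ_3 : v_3(x) ≥ 0} and ℤ_3^× = {x ∈ ℤ_3 : v_3(x) = 0}. Here v_3(79) = v_3(num) − v_3(den) = 0; compare against these criteria.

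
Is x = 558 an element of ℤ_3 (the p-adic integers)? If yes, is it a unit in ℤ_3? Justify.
x ∈ ℤ_3 but not a unit; v_3(x) = 2 > 0

ℤ_3 = {x ∈ ℚ_3 : v_3(x) ≥ 0} and ℤ_3^× = {x ∈ ℤ_3 : v_3(x) = 0}. Here v_3(558) = v_3(num) − v_3(den) = 2; compare against these criteria.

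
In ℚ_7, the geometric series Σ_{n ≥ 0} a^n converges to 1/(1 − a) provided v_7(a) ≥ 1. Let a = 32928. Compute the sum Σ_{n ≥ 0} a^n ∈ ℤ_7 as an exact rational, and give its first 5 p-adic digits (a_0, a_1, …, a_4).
Σ a^n = 1/(1 − a) = -1/32927;  first 5 digits = (1, 0, 0, 5, 6)

v_7(a) = 3 ≥ 1, so the series converges in ℤ_7 to 1/(1 − a) = 1/(1 − 32928) = -1/32927. Expand this rational in ℤ_7: compute digits iteratively via d_i = x_i mod 7, x_{i+1} = (x_i − d_i)/7. The first 5 digits are (1, 0, 0, 5, 6).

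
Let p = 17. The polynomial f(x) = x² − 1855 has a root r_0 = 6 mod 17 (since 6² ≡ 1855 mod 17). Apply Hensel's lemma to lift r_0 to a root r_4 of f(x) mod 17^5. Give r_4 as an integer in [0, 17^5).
r_4 = 759192 (mod 1419857)

Hensel's recurrence: r_{i+1} = r_i − f(r_i)·(f′(r_i))^{-1} mod 17^{i+2}, with f′(x) = 2x. Iterate:
  r_0 = 6 (mod 17)
  r_1 = 278 (mod 289)
  r_2 = 2590 (mod 4913)
  r_3 = 7503 (mod 83521)
  r_4 = 759192 (mod 1419857)
Final: r_4 = 759192, and one checks f(r_4) ≡ 0 mod 17^5.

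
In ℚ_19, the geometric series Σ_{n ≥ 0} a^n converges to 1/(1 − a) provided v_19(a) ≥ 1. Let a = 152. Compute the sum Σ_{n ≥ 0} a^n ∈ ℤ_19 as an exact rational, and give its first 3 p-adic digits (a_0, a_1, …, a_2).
Σ a^n = 1/(1 − a) = -1/151;  first 3 digits = (1, 8, 7)

v_19(a) = 1 ≥ 1, so the series converges in ℤ_19 to 1/(1 − a) = 1/(1 − 152) = -1/151. Expand this rational in ℤ_19: compute digits iteratively via d_i = x_i mod 19, x_{i+1} = (x_i − d_i)/19. The first 3 digits are (1, 8, 7).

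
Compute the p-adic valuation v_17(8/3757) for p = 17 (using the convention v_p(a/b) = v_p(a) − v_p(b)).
v_17(8/3757) = -2

Factor powers of 17 from the numerator and denominator of the reduced fraction: 8 = 17^0 · 8 and 3757 = 17^2 · 13. Apply v_p(a/b) = v_p(a) − v_p(b): v_17(8/3757) = 0 − 2 = -2.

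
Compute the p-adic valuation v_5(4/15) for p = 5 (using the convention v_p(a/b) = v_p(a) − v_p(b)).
v_5(4/15) = -1

Factor powers of 5 from the numerator and denominator of the reduced fraction: 4 = 5^0 · 4 and 15 = 5^1 · 3. Apply v_p(a/b) = v_p(a) − v_p(b): v_5(4/15) = 0 − 1 = -1.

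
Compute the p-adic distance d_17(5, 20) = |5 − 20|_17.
d_17(5, 20) = 1

Step 1 — x − y = 5 − 20 = -15. Step 2 — v_17(-15) = 0 (factor: -15 = −(17^0 · 15); the sign does not affect v_p). Step 3 — |x − y|_17 = 17^{0} = 1.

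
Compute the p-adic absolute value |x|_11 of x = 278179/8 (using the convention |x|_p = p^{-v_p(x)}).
|278179/8|_11 = 1/14641

Step 1 — compute v_11(x) by factoring powers of 11 out of the numerator and denominator: v_11(278179/8) = 4. Step 2 — apply |x|_p = p^{-v_p(x)} = 11^{-4} = 1/14641.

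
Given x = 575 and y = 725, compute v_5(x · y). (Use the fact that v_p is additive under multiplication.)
v_5(416875) = 4

v_p(x) = 2 (factor: 575 = 5^2 · 23); v_p(y) = 2 (factor: 725 = 5^2 · 29). Additivity: v_p(xy) = v_p(x) + v_p(y) = 2 + 2 = 4. (Direct check: xy = 416875 = 5^4 · (667).)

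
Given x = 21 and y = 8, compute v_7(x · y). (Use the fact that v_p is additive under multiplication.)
v_7(168) = 1

v_p(x) = 1 (factor: 21 = 7^1 · 3); v_p(y) = 0 (factor: 8 = 7^0 · 8). Additivity: v_p(xy) = v_p(x) + v_p(y) = 1 + 0 = 1. (Direct check: xy = 168 = 7^1 · (24).)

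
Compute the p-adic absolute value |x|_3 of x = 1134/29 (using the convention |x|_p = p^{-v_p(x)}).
|1134/29|_3 = 1/81

Step 1 — compute v_3(x) by factoring powers of 3 out of the numerator and denominator: v_3(1134/29) = 4. Step 2 — apply |x|_p = p^{-v_p(x)} = 3^{-4} = 1/81.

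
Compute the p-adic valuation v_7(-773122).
v_7(-773122) = 5

v_7(n) is the largest exponent k such that 7^k divides n. Factor out: -773122 = -7^5 · 46. (Sign doesn't affect v_p.) So v_7(-773122) = 5.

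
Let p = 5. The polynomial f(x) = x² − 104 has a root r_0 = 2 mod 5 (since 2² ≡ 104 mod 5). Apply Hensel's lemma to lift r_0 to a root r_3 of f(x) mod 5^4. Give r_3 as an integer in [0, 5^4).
r_3 = 27 (mod 625)

Hensel's recurrence: r_{i+1} = r_i − f(r_i)·(f′(r_i))^{-1} mod 5^{i+2}, with f′(x) = 2x. Iterate:
  r_0 = 2 (mod 5)
  r_1 = 2 (mod 25)
  r_2 = 27 (mod 125)
  r_3 = 27 (mod 625)
Final: r_3 = 27, and one checks f(r_3) ≡ 0 mod 5^4.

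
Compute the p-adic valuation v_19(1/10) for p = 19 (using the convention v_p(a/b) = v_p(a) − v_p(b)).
v_19(1/10) = 0

Factor powers of 19 from the numerator and denominator of the reduced fraction: 1 = 19^0 · 1 and 10 = 19^0 · 10. Apply v_p(a/b) = v_p(a) − v_p(b): v_19(1/10) = 0 − 0 = 0.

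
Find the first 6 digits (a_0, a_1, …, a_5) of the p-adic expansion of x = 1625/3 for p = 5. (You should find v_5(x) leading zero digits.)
(a_0, …, a_5) = (0, 0, 0, 1, 4, 1)

v_5(1625/3) = 3, so a_0 = ... = a_2 = 0. Factor out: x = 5^3 · u with u = 13/3 a unit in ℤ_5. Expand u iteratively via a_{v+i} = u_i mod 5, u_{i+1} = (u_i − a_{v+i})/5:
  u_0 = 13/3;  a_3 = 1;  u_1 = (u_0 − 1)/5 = 2/3
  u_1 = 2/3;  a_4 = 4;  u_2 = (u_1 − 4)/5 = -2/3
  u_2 = -2/3;  a_5 = 1;  u_3 = (u_2 − 1)/5 = -1/3
Digits: (0, 0, 0, 1, 4, 1).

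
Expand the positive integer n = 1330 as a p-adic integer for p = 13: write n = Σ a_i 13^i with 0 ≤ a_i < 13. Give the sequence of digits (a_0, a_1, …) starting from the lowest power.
(a_0, a_1, …) = (4, 11, 7)

Repeated division by 13 gives the digits low-to-high: 1330 = 4 + 11·13^1 + 7·13^2. Digit sequence: (4, 11, 7).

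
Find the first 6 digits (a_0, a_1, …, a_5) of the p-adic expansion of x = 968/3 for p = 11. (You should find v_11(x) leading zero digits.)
(a_0, …, a_5) = (0, 0, 10, 3, 7, 3)

v_11(968/3) = 2, so a_0 = ... = a_1 = 0. Factor out: x = 11^2 · u with u = 8/3 a unit in ℤ_11. Expand u iteratively via a_{v+i} = u_i mod 11, u_{i+1} = (u_i − a_{v+i})/11:
  u_0 = 8/3;  a_2 = 10;  u_1 = (u_0 − 10)/11 = -2/3
  u_1 = -2/3;  a_3 = 3;  u_2 = (u_1 − 3)/11 = -1/3
  u_2 = -1/3;  a_4 = 7;  u_3 = (u_2 − 7)/11 = -2/3
  u_3 = -2/3;  a_5 = 3;  u_4 = (u_3 − 3)/11 = -1/3
Digits: (0, 0, 10, 3, 7, 3).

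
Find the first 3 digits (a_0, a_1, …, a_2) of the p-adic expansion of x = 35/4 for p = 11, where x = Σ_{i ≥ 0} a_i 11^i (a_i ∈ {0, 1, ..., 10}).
(a_0, …, a_2) = (6, 3, 8)

v_11(35/4) = 0 (numerator and denominator both coprime to 11), so x ∈ ℤ_11^×. Compute digits iteratively via a_i = x_i mod 11, x_{i+1} = (x_i − a_i)/11, with x_0 = x:
  x_0 = 35/4;  a_0 = 6;  x_1 = (x_0 − 6)/11 = 1/4
  x_1 = 1/4;  a_1 = 3;  x_2 = (x_1 − 3)/11 = -1/4
  x_2 = -1/4;  a_2 = 8;  x_3 = (x_2 − 8)/11 = -3/4
Digits: (6, 3, 8).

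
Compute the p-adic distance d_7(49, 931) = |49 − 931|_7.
d_7(49, 931) = 1/49

Step 1 — x − y = 49 − 931 = -882. Step 2 — v_7(-882) = 2 (factor: -882 = −(7^2 · 18); the sign does not affect v_p). Step 3 — |x − y|_7 = 7^{-2} = 1/49.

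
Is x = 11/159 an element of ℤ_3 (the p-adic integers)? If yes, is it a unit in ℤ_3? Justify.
x ∉ ℤ_3 (v_3(x) = -1 < 0)

ℤ_3 = {x ∈ ℚ_3 : v_3(x) ≥ 0} and ℤ_3^× = {x ∈ ℤ_3 : v_3(x) = 0}. Here v_3(11/159) = v_3(num) − v_3(den) = -1; compare against these criteria.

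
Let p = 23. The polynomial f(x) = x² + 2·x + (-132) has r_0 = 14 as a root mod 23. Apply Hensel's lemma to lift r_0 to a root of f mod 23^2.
r_1 = 152 (mod 529)

Hensel: r_{i+1} = r_i − f(r_i)·(f′(r_i))^{-1} mod 23^{i+2}, f′(x) = 2x + 2. Iterate:
  r_0 = 14 (mod 23)
  r_1 = 152 (mod 529)
Final: r = 152 satisfies f(r) ≡ 0 mod 23^2.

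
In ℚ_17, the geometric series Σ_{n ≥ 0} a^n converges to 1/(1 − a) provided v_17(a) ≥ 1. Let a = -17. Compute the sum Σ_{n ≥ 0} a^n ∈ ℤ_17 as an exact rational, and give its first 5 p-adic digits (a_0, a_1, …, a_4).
Σ a^n = 1/(1 − a) = 1/18;  first 5 digits = (1, 16, 0, 16, 0)

v_17(a) = 1 ≥ 1, so the series converges in ℤ_17 to 1/(1 − a) = 1/(1 − (-17)) = 1/18. Expand this rational in ℤ_17: compute digits iteratively via d_i = x_i mod 17, x_{i+1} = (x_i − d_i)/17. The first 5 digits are (1, 16, 0, 16, 0).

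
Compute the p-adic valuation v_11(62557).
v_11(62557) = 3

v_11(n) is the largest exponent k such that 11^k divides n. Factor out: 62557 = 11^3 · 47. (Sign doesn't affect v_p.) So v_11(62557) = 3.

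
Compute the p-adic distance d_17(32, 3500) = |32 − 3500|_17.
d_17(32, 3500) = 1/289

Step 1 — x − y = 32 − 3500 = -3468. Step 2 — v_17(-3468) = 2 (factor: -3468 = −(17^2 · 12); the sign does not affect v_p). Step 3 — |x − y|_17 = 17^{-2} = 1/289.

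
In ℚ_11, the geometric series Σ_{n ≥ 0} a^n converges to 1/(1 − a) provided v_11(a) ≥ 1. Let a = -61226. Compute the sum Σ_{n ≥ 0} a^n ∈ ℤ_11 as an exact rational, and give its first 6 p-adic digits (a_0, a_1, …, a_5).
Σ a^n = 1/(1 − a) = 1/61227;  first 6 digits = (1, 0, 0, 9, 6, 10)

v_11(a) = 3 ≥ 1, so the series converges in ℤ_11 to 1/(1 − a) = 1/(1 − (-61226)) = 1/61227. Expand this rational in ℤ_11: compute digits iteratively via d_i = x_i mod 11, x_{i+1} = (x_i − d_i)/11. The first 6 digits are (1, 0, 0, 9, 6, 10).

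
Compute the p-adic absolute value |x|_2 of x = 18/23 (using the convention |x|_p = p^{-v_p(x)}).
|18/23|_2 = 1/2

Step 1 — compute v_2(x) by factoring powers of 2 out of the numerator and denominator: v_2(18/23) = 1. Step 2 — apply |x|_p = p^{-v_p(x)} = 2^{-1} = 1/2.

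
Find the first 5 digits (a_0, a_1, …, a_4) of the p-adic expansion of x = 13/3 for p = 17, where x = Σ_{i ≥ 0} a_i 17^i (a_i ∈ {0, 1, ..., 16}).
(a_0, …, a_4) = (10, 11, 5, 11, 5)

v_17(13/3) = 0 (numerator and denominator both coprime to 17), so x ∈ ℤ_17^×. Compute digits iteratively via a_i = x_i mod 17, x_{i+1} = (x_i − a_i)/17, with x_0 = x:
  x_0 = 13/3;  a_0 = 10;  x_1 = (x_0 − 10)/17 = -1/3
  x_1 = -1/3;  a_1 = 11;  x_2 = (x_1 − 11)/17 = -2/3
  x_2 = -2/3;  a_2 = 5;  x_3 = (x_2 − 5)/17 = -1/3
  x_3 = -1/3;  a_3 = 11;  x_4 = (x_3 − 11)/17 = -2/3
  x_4 = -2/3;  a_4 = 5;  x_5 = (x_4 − 5)/17 = -1/3
Digits: (10, 11, 5, 11, 5).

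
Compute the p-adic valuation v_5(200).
v_5(200) = 2

v_5(n) is the largest exponent k such that 5^k divides n. Factor out: 200 = 5^2 · 8. (Sign doesn't affect v_p.) So v_5(200) = 2.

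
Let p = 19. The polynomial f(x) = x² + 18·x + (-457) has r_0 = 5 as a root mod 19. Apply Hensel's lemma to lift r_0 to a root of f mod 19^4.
r_3 = 127837 (mod 130321)

Hensel: r_{i+1} = r_i − f(r_i)·(f′(r_i))^{-1} mod 19^{i+2}, f′(x) = 2x + 18. Iterate:
  r_0 = 5 (mod 19)
  r_1 = 43 (mod 361)
  r_2 = 4375 (mod 6859)
  r_3 = 127837 (mod 130321)
Final: r = 127837 satisfies f(r) ≡ 0 mod 19^4.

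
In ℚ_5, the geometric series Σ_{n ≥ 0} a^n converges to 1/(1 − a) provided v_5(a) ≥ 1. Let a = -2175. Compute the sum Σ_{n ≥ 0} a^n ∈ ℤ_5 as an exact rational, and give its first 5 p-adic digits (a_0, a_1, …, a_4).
Σ a^n = 1/(1 − a) = 1/2176;  first 5 digits = (1, 0, 3, 2, 0)

v_5(a) = 2 ≥ 1, so the series converges in ℤ_5 to 1/(1 − a) = 1/(1 − (-2175)) = 1/2176. Expand this rational in ℤ_5: compute digits iteratively via d_i = x_i mod 5, x_{i+1} = (x_i − d_i)/5. The first 5 digits are (1, 0, 3, 2, 0).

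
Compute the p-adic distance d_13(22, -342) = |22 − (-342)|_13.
d_13(22, -342) = 1/13

Step 1 — x − y = 22 − (-342) = 364. Step 2 — v_13(364) = 1 (factor: 364 = (13^1 · 28); the sign does not affect v_p). Step 3 — |x − y|_13 = 13^{-1} = 1/13.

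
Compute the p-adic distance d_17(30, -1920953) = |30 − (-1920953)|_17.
d_17(30, -1920953) = 1/83521

Step 1 — x − y = 30 − (-1920953) = 1920983. Step 2 — v_17(1920983) = 4 (factor: 1920983 = (17^4 · 23); the sign does not affect v_p). Step 3 — |x − y|_17 = 17^{-4} = 1/83521.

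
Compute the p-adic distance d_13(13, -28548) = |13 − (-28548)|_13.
d_13(13, -28548) = 1/28561

Step 1 — x − y = 13 − (-28548) = 28561. Step 2 — v_13(28561) = 4 (factor: 28561 = (13^4 · 1); the sign does not affect v_p). Step 3 — |x − y|_13 = 13^{-4} = 1/28561.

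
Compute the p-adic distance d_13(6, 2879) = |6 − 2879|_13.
d_13(6, 2879) = 1/169

Step 1 — x − y = 6 − 2879 = -2873. Step 2 — v_13(-2873) = 2 (factor: -2873 = −(13^2 · 17); the sign does not affect v_p). Step 3 — |x − y|_13 = 13^{-2} = 1/169.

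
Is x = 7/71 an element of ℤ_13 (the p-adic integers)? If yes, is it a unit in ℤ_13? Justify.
x ∈ ℤ_13^× (unit); v_13(x) = 0

ℤ_13 = {x ∈ ℚ_13 : v_13(x) ≥ 0} and ℤ_13^× = {x ∈ ℤ_13 : v_13(x) = 0}. Here v_13(7/71) = v_13(num) − v_13(den) = 0; compare against these criteria.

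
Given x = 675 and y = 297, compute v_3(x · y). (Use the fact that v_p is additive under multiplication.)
v_3(200475) = 6

v_p(x) = 3 (factor: 675 = 3^3 · 25); v_p(y) = 3 (factor: 297 = 3^3 · 11). Additivity: v_p(xy) = v_p(x) + v_p(y) = 3 + 3 = 6. (Direct check: xy = 200475 = 3^6 · (275).)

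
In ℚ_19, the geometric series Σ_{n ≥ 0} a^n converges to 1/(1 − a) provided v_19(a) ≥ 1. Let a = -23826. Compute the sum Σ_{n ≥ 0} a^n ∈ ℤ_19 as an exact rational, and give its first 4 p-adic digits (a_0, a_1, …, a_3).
Σ a^n = 1/(1 − a) = 1/23827;  first 4 digits = (1, 0, 10, 15)

v_19(a) = 2 ≥ 1, so the series converges in ℤ_19 to 1/(1 − a) = 1/(1 − (-23826)) = 1/23827. Expand this rational in ℤ_19: compute digits iteratively via d_i = x_i mod 19, x_{i+1} = (x_i − d_i)/19. The first 4 digits are (1, 0, 10, 15).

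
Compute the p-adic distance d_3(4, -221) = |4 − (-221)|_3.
d_3(4, -221) = 1/9

Step 1 — x − y = 4 − (-221) = 225. Step 2 — v_3(225) = 2 (factor: 225 = (3^2 · 25); the sign does not affect v_p). Step 3 — |x − y|_3 = 3^{-2} = 1/9.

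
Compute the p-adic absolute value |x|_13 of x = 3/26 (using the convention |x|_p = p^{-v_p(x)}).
|3/26|_13 = 13

Step 1 — compute v_13(x) by factoring powers of 13 out of the numerator and denominator: v_13(3/26) = -1. Step 2 — apply |x|_p = p^{-v_p(x)} = 13^{1} = 13.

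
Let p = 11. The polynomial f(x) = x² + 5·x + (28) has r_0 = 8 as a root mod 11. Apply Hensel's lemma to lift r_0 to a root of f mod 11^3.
r_2 = 503 (mod 1331)

Hensel: r_{i+1} = r_i − f(r_i)·(f′(r_i))^{-1} mod 11^{i+2}, f′(x) = 2x + 5. Iterate:
  r_0 = 8 (mod 11)
  r_1 = 19 (mod 121)
  r_2 = 503 (mod 1331)
Final: r = 503 satisfies f(r) ≡ 0 mod 11^3.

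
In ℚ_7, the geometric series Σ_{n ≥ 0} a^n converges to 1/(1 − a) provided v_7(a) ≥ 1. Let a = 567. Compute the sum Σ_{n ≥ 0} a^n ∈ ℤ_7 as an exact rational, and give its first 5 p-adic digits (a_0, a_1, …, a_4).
Σ a^n = 1/(1 − a) = -1/566;  first 5 digits = (1, 4, 6, 1, 3)

v_7(a) = 1 ≥ 1, so the series converges in ℤ_7 to 1/(1 − a) = 1/(1 − 567) = -1/566. Expand this rational in ℤ_7: compute digits iteratively via d_i = x_i mod 7, x_{i+1} = (x_i − d_i)/7. The first 5 digits are (1, 4, 6, 1, 3).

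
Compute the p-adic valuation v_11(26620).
v_11(26620) = 3

v_11(n) is the largest exponent k such that 11^k divides n. Factor out: 26620 = 11^3 · 20. (Sign doesn't affect v_p.) So v_11(26620) = 3.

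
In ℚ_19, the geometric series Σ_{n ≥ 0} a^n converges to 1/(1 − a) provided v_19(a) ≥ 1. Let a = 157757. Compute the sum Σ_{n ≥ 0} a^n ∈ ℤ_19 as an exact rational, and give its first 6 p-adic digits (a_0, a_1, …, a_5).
Σ a^n = 1/(1 − a) = -1/157756;  first 6 digits = (1, 0, 0, 4, 1, 0)

v_19(a) = 3 ≥ 1, so the series converges in ℤ_19 to 1/(1 − a) = 1/(1 − 157757) = -1/157756. Expand this rational in ℤ_19: compute digits iteratively via d_i = x_i mod 19, x_{i+1} = (x_i − d_i)/19. The first 6 digits are (1, 0, 0, 4, 1, 0).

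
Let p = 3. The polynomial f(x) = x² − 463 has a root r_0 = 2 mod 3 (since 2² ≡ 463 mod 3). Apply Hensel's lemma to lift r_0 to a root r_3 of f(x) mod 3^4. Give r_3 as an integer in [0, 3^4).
r_3 = 56 (mod 81)

Hensel's recurrence: r_{i+1} = r_i − f(r_i)·(f′(r_i))^{-1} mod 3^{i+2}, with f′(x) = 2x. Iterate:
  r_0 = 2 (mod 3)
  r_1 = 2 (mod 9)
  r_2 = 2 (mod 27)
  r_3 = 56 (mod 81)
Final: r_3 = 56, and one checks f(r_3) ≡ 0 mod 3^4.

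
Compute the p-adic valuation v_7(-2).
v_7(-2) = 0

v_7(n) is the largest exponent k such that 7^k divides n. Factor out: -2 = -7^0 · 2. (Sign doesn't affect v_p.) So v_7(-2) = 0.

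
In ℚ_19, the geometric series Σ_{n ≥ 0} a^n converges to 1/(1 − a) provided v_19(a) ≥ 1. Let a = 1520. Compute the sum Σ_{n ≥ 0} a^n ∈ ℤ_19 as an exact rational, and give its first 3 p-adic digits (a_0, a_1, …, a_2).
Σ a^n = 1/(1 − a) = -1/1519;  first 3 digits = (1, 4, 1)

v_19(a) = 1 ≥ 1, so the series converges in ℤ_19 to 1/(1 − a) = 1/(1 − 1520) = -1/1519. Expand this rational in ℤ_19: compute digits iteratively via d_i = x_i mod 19, x_{i+1} = (x_i − d_i)/19. The first 3 digits are (1, 4, 1).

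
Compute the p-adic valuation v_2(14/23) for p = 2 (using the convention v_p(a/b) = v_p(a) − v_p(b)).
v_2(14/23) = 1

Factor powers of 2 from the numerator and denominator of the reduced fraction: 14 = 2^1 · 7 and 23 = 2^0 · 23. Apply v_p(a/b) = v_p(a) − v_p(b): v_2(14/23) = 1 − 0 = 1.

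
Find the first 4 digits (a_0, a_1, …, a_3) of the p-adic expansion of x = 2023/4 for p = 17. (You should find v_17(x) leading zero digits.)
(a_0, …, a_3) = (0, 0, 6, 4)

v_17(2023/4) = 2, so a_0 = ... = a_1 = 0. Factor out: x = 17^2 · u with u = 7/4 a unit in ℤ_17. Expand u iteratively via a_{v+i} = u_i mod 17, u_{i+1} = (u_i − a_{v+i})/17:
  u_0 = 7/4;  a_2 = 6;  u_1 = (u_0 − 6)/17 = -1/4
  u_1 = -1/4;  a_3 = 4;  u_2 = (u_1 − 4)/17 = -1/4
Digits: (0, 0, 6, 4).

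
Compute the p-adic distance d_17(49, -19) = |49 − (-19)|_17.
d_17(49, -19) = 1/17

Step 1 — x − y = 49 − (-19) = 68. Step 2 — v_17(68) = 1 (factor: 68 = (17^1 · 4); the sign does not affect v_p). Step 3 — |x − y|_17 = 17^{-1} = 1/17.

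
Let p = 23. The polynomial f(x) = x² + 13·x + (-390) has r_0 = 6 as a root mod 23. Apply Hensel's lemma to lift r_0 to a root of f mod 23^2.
r_1 = 144 (mod 529)

Hensel: r_{i+1} = r_i − f(r_i)·(f′(r_i))^{-1} mod 23^{i+2}, f′(x) = 2x + 13. Iterate:
  r_0 = 6 (mod 23)
  r_1 = 144 (mod 529)
Final: r = 144 satisfies f(r) ≡ 0 mod 23^2.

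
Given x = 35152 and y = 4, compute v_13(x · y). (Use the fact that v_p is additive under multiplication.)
v_13(140608) = 3

v_p(x) = 3 (factor: 35152 = 13^3 · 16); v_p(y) = 0 (factor: 4 = 13^0 · 4). Additivity: v_p(xy) = v_p(x) + v_p(y) = 3 + 0 = 3. (Direct check: xy = 140608 = 13^3 · (64).)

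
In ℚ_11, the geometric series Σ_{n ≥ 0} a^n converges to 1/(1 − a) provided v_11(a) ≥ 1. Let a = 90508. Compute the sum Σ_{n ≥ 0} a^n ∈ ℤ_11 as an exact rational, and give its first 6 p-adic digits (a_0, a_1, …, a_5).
Σ a^n = 1/(1 − a) = -1/90507;  first 6 digits = (1, 0, 0, 2, 6, 0)

v_11(a) = 3 ≥ 1, so the series converges in ℤ_11 to 1/(1 − a) = 1/(1 − 90508) = -1/90507. Expand this rational in ℤ_11: compute digits iteratively via d_i = x_i mod 11, x_{i+1} = (x_i − d_i)/11. The first 6 digits are (1, 0, 0, 2, 6, 0).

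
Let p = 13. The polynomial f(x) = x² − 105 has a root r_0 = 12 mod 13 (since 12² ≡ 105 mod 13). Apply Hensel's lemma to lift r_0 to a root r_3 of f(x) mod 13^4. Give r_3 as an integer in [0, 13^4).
r_3 = 16678 (mod 28561)

Hensel's recurrence: r_{i+1} = r_i − f(r_i)·(f′(r_i))^{-1} mod 13^{i+2}, with f′(x) = 2x. Iterate:
  r_0 = 12 (mod 13)
  r_1 = 116 (mod 169)
  r_2 = 1299 (mod 2197)
  r_3 = 16678 (mod 28561)
Final: r_3 = 16678, and one checks f(r_3) ≡ 0 mod 13^4.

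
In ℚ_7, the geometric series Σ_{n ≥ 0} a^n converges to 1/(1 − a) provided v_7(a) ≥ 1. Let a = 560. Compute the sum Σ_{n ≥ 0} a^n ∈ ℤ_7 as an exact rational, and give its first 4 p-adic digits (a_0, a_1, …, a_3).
Σ a^n = 1/(1 − a) = -1/559;  first 4 digits = (1, 3, 6, 4)

v_7(a) = 1 ≥ 1, so the series converges in ℤ_7 to 1/(1 − a) = 1/(1 − 560) = -1/559. Expand this rational in ℤ_7: compute digits iteratively via d_i = x_i mod 7, x_{i+1} = (x_i − d_i)/7. The first 4 digits are (1, 3, 6, 4).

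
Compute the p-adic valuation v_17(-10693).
v_17(-10693) = 2

v_17(n) is the largest exponent k such that 17^k divides n. Factor out: -10693 = -17^2 · 37. (Sign doesn't affect v_p.) So v_17(-10693) = 2.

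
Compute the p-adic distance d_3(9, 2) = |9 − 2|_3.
d_3(9, 2) = 1

Step 1 — x − y = 9 − 2 = 7. Step 2 — v_3(7) = 0 (factor: 7 = (3^0 · 7); the sign does not affect v_p). Step 3 — |x − y|_3 = 3^{0} = 1.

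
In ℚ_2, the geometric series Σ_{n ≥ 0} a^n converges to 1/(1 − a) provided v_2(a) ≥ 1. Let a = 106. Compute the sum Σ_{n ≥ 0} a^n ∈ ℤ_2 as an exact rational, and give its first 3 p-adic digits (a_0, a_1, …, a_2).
Σ a^n = 1/(1 − a) = -1/105;  first 3 digits = (1, 1, 1)

v_2(a) = 1 ≥ 1, so the series converges in ℤ_2 to 1/(1 − a) = 1/(1 − 106) = -1/105. Expand this rational in ℤ_2: compute digits iteratively via d_i = x_i mod 2, x_{i+1} = (x_i − d_i)/2. The first 3 digits are (1, 1, 1).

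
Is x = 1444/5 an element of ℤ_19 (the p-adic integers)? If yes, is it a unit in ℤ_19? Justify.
x ∈ ℤ_19 but not a unit; v_19(x) = 2 > 0

ℤ_19 = {x ∈ ℚ_19 : v_19(x) ≥ 0} and ℤ_19^× = {x ∈ ℤ_19 : v_19(x) = 0}. Here v_19(1444/5) = v_19(num) − v_19(den) = 2; compare against these criteria.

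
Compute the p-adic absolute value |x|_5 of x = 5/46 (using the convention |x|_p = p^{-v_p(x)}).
|5/46|_5 = 1/5

Step 1 — compute v_5(x) by factoring powers of 5 out of the numerator and denominator: v_5(5/46) = 1. Step 2 — apply |x|_p = p^{-v_p(x)} = 5^{-1} = 1/5.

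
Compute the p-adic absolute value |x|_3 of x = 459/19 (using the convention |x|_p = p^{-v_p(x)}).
|459/19|_3 = 1/27

Step 1 — compute v_3(x) by factoring powers of 3 out of the numerator and denominator: v_3(459/19) = 3. Step 2 — apply |x|_p = p^{-v_p(x)} = 3^{-3} = 1/27.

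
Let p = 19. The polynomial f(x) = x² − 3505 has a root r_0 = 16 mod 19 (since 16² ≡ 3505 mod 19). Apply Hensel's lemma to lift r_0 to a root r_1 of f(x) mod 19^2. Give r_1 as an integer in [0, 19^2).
r_1 = 16 (mod 361)

Hensel's recurrence: r_{i+1} = r_i − f(r_i)·(f′(r_i))^{-1} mod 19^{i+2}, with f′(x) = 2x. Iterate:
  r_0 = 16 (mod 19)
  r_1 = 16 (mod 361)
Final: r_1 = 16, and one checks f(r_1) ≡ 0 mod 19^2.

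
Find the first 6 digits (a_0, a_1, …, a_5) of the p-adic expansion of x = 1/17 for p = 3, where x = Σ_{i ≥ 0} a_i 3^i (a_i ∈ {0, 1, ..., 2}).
(a_0, …, a_5) = (2, 2, 0, 2, 1, 1)

v_3(1/17) = 0 (numerator and denominator both coprime to 3), so x ∈ ℤ_3^×. Compute digits iteratively via a_i = x_i mod 3, x_{i+1} = (x_i − a_i)/3, with x_0 = x:
  x_0 = 1/17;  a_0 = 2;  x_1 = (x_0 − 2)/3 = -11/17
  x_1 = -11/17;  a_1 = 2;  x_2 = (x_1 − 2)/3 = -15/17
  x_2 = -15/17;  a_2 = 0;  x_3 = (x_2 − 0)/3 = -5/17
  x_3 = -5/17;  a_3 = 2;  x_4 = (x_3 − 2)/3 = -13/17
  x_4 = -13/17;  a_4 = 1;  x_5 = (x_4 − 1)/3 = -10/17
  x_5 = -10/17;  a_5 = 1;  x_6 = (x_5 − 1)/3 = -9/17
Digits: (2, 2, 0, 2, 1, 1).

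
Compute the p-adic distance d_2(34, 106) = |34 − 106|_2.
d_2(34, 106) = 1/8

Step 1 — x − y = 34 − 106 = -72. Step 2 — v_2(-72) = 3 (factor: -72 = −(2^3 · 9); the sign does not affect v_p). Step 3 — |x − y|_2 = 2^{-3} = 1/8.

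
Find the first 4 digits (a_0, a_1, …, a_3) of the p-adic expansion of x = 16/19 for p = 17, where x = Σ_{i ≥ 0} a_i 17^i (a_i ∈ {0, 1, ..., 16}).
(a_0, …, a_3) = (8, 13, 1, 16)

v_17(16/19) = 0 (numerator and denominator both coprime to 17), so x ∈ ℤ_17^×. Compute digits iteratively via a_i = x_i mod 17, x_{i+1} = (x_i − a_i)/17, with x_0 = x:
  x_0 = 16/19;  a_0 = 8;  x_1 = (x_0 − 8)/17 = -8/19
  x_1 = -8/19;  a_1 = 13;  x_2 = (x_1 − 13)/17 = -15/19
  x_2 = -15/19;  a_2 = 1;  x_3 = (x_2 − 1)/17 = -2/19
  x_3 = -2/19;  a_3 = 16;  x_4 = (x_3 − 16)/17 = -18/19
Digits: (8, 13, 1, 16).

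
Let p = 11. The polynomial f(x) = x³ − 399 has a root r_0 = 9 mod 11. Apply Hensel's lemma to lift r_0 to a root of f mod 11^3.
r_2 = 889 (mod 1331)

Hensel: r_{i+1} = r_i − f(r_i)/f′(r_i) mod 11^{i+2}, where f′(x) = 3x². Iterate:
  r_0 = 9 (mod 11)
  r_1 = 42 (mod 121)
  r_2 = 889 (mod 1331)
Final: r = 889 with f(r) ≡ 0 mod 11^3.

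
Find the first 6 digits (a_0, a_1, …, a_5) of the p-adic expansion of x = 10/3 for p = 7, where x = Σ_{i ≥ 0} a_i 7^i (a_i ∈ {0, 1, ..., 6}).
(a_0, …, a_5) = (1, 5, 4, 4, 4, 4)

v_7(10/3) = 0 (numerator and denominator both coprime to 7), so x ∈ ℤ_7^×. Compute digits iteratively via a_i = x_i mod 7, x_{i+1} = (x_i − a_i)/7, with x_0 = x:
  x_0 = 10/3;  a_0 = 1;  x_1 = (x_0 − 1)/7 = 1/3
  x_1 = 1/3;  a_1 = 5;  x_2 = (x_1 − 5)/7 = -2/3
  x_2 = -2/3;  a_2 = 4;  x_3 = (x_2 − 4)/7 = -2/3
  x_3 = -2/3;  a_3 = 4;  x_4 = (x_3 − 4)/7 = -2/3
  x_4 = -2/3;  a_4 = 4;  x_5 = (x_4 − 4)/7 = -2/3
  x_5 = -2/3;  a_5 = 4;  x_6 = (x_5 − 4)/7 = -2/3
Digits: (1, 5, 4, 4, 4, 4).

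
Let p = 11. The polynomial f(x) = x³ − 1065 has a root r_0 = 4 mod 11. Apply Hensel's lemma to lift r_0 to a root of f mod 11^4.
r_3 = 12687 (mod 14641)

Hensel: r_{i+1} = r_i − f(r_i)/f′(r_i) mod 11^{i+2}, where f′(x) = 3x². Iterate:
  r_0 = 4 (mod 11)
  r_1 = 103 (mod 121)
  r_2 = 708 (mod 1331)
  r_3 = 12687 (mod 14641)
Final: r = 12687 with f(r) ≡ 0 mod 11^4.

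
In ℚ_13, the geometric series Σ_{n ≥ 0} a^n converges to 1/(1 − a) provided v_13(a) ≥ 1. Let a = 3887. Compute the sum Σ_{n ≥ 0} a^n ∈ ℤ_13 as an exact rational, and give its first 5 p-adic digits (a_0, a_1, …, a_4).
Σ a^n = 1/(1 − a) = -1/3886;  first 5 digits = (1, 0, 10, 1, 9)

v_13(a) = 2 ≥ 1, so the series converges in ℤ_13 to 1/(1 − a) = 1/(1 − 3887) = -1/3886. Expand this rational in ℤ_13: compute digits iteratively via d_i = x_i mod 13, x_{i+1} = (x_i − d_i)/13. The first 5 digits are (1, 0, 10, 1, 9).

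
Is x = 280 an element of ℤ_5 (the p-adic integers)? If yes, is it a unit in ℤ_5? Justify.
x ∈ ℤ_5 but not a unit; v_5(x) = 1 > 0

ℤ_5 = {x ∈ ℚ_5 : v_5(x) ≥ 0} and ℤ_5^× = {x ∈ ℤ_5 : v_5(x) = 0}. Here v_5(280) = v_5(num) − v_5(den) = 1; compare against these criteria.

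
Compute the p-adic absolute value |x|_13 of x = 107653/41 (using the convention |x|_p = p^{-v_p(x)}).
|107653/41|_13 = 1/2197

Step 1 — compute v_13(x) by factoring powers of 13 out of the numerator and denominator: v_13(107653/41) = 3. Step 2 — apply |x|_p = p^{-v_p(x)} = 13^{-3} = 1/2197.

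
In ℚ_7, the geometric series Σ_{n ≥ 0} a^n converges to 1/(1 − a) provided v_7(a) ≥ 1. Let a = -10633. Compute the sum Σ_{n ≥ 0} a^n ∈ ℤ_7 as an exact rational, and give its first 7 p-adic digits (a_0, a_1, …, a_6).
Σ a^n = 1/(1 − a) = 1/10634;  first 7 digits = (1, 0, 0, 4, 2, 6, 1)

v_7(a) = 3 ≥ 1, so the series converges in ℤ_7 to 1/(1 − a) = 1/(1 − (-10633)) = 1/10634. Expand this rational in ℤ_7: compute digits iteratively via d_i = x_i mod 7, x_{i+1} = (x_i − d_i)/7. The first 7 digits are (1, 0, 0, 4, 2, 6, 1).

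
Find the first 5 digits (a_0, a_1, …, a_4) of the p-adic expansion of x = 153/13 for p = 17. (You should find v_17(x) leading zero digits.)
(a_0, …, a_4) = (0, 2, 13, 11, 15)

v_17(153/13) = 1, so a_0 = ... = a_0 = 0. Factor out: x = 17^1 · u with u = 9/13 a unit in ℤ_17. Expand u iteratively via a_{v+i} = u_i mod 17, u_{i+1} = (u_i − a_{v+i})/17:
  u_0 = 9/13;  a_1 = 2;  u_1 = (u_0 − 2)/17 = -1/13
  u_1 = -1/13;  a_2 = 13;  u_2 = (u_1 − 13)/17 = -10/13
  u_2 = -10/13;  a_3 = 11;  u_3 = (u_2 − 11)/17 = -9/13
  u_3 = -9/13;  a_4 = 15;  u_4 = (u_3 − 15)/17 = -12/13
Digits: (0, 2, 13, 11, 15).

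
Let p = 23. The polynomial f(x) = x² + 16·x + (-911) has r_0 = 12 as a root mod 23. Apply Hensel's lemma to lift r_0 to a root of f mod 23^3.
r_2 = 6176 (mod 12167)

Hensel: r_{i+1} = r_i − f(r_i)·(f′(r_i))^{-1} mod 23^{i+2}, f′(x) = 2x + 16. Iterate:
  r_0 = 12 (mod 23)
  r_1 = 357 (mod 529)
  r_2 = 6176 (mod 12167)
Final: r = 6176 satisfies f(r) ≡ 0 mod 23^3.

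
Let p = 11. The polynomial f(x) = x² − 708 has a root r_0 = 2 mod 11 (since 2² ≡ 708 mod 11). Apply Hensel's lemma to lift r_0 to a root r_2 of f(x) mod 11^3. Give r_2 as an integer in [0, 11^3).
r_2 = 420 (mod 1331)

Hensel's recurrence: r_{i+1} = r_i − f(r_i)·(f′(r_i))^{-1} mod 11^{i+2}, with f′(x) = 2x. Iterate:
  r_0 = 2 (mod 11)
  r_1 = 57 (mod 121)
  r_2 = 420 (mod 1331)
Final: r_2 = 420, and one checks f(r_2) ≡ 0 mod 11^3.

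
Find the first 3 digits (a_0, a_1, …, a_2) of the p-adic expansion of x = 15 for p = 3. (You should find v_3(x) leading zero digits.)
(a_0, …, a_2) = (0, 2, 1)

v_3(15) = 1, so a_0 = ... = a_0 = 0. Factor out: x = 3^1 · u with u = 5 a unit in ℤ_3. Expand u iteratively via a_{v+i} = u_i mod 3, u_{i+1} = (u_i − a_{v+i})/3:
  u_0 = 5;  a_1 = 2;  u_1 = (u_0 − 2)/3 = 1
  u_1 = 1;  a_2 = 1;  u_2 = (u_1 − 1)/3 = 0
Digits: (0, 2, 1).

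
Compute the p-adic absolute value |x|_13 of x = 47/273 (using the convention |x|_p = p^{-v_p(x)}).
|47/273|_13 = 13

Step 1 — compute v_13(x) by factoring powers of 13 out of the numerator and denominator: v_13(47/273) = -1. Step 2 — apply |x|_p = p^{-v_p(x)} = 13^{1} = 13.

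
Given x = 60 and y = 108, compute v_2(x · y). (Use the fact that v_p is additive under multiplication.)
v_2(6480) = 4

v_p(x) = 2 (factor: 60 = 2^2 · 15); v_p(y) = 2 (factor: 108 = 2^2 · 27). Additivity: v_p(xy) = v_p(x) + v_p(y) = 2 + 2 = 4. (Direct check: xy = 6480 = 2^4 · (405).)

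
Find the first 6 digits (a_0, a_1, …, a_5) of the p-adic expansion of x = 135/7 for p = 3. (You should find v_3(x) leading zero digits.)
(a_0, …, a_5) = (0, 0, 0, 2, 0, 2)

v_3(135/7) = 3, so a_0 = ... = a_2 = 0. Factor out: x = 3^3 · u with u = 5/7 a unit in ℤ_3. Expand u iteratively via a_{v+i} = u_i mod 3, u_{i+1} = (u_i − a_{v+i})/3:
  u_0 = 5/7;  a_3 = 2;  u_1 = (u_0 − 2)/3 = -3/7
  u_1 = -3/7;  a_4 = 0;  u_2 = (u_1 − 0)/3 = -1/7
  u_2 = -1/7;  a_5 = 2;  u_3 = (u_2 − 2)/3 = -5/7
Digits: (0, 0, 0, 2, 0, 2).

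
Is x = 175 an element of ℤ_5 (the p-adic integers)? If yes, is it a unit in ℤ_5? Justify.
x ∈ ℤ_5 but not a unit; v_5(x) = 2 > 0

ℤ_5 = {x ∈ ℚ_5 : v_5(x) ≥ 0} and ℤ_5^× = {x ∈ ℤ_5 : v_5(x) = 0}. Here v_5(175) = v_5(num) − v_5(den) = 2; compare against these criteria.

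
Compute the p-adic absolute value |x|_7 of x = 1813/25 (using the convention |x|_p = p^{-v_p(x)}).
|1813/25|_7 = 1/49

Step 1 — compute v_7(x) by factoring powers of 7 out of the numerator and denominator: v_7(1813/25) = 2. Step 2 — apply |x|_p = p^{-v_p(x)} = 7^{-2} = 1/49.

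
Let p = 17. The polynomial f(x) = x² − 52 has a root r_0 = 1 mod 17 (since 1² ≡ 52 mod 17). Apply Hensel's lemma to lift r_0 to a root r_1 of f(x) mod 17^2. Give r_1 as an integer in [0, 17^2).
r_1 = 171 (mod 289)

Hensel's recurrence: r_{i+1} = r_i − f(r_i)·(f′(r_i))^{-1} mod 17^{i+2}, with f′(x) = 2x. Iterate:
  r_0 = 1 (mod 17)
  r_1 = 171 (mod 289)
Final: r_1 = 171, and one checks f(r_1) ≡ 0 mod 17^2.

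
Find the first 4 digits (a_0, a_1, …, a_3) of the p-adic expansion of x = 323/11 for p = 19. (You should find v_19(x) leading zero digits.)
(a_0, …, a_3) = (0, 5, 5, 17)

v_19(323/11) = 1, so a_0 = ... = a_0 = 0. Factor out: x = 19^1 · u with u = 17/11 a unit in ℤ_19. Expand u iteratively via a_{v+i} = u_i mod 19, u_{i+1} = (u_i − a_{v+i})/19:
  u_0 = 17/11;  a_1 = 5;  u_1 = (u_0 − 5)/19 = -2/11
  u_1 = -2/11;  a_2 = 5;  u_2 = (u_1 − 5)/19 = -3/11
  u_2 = -3/11;  a_3 = 17;  u_3 = (u_2 − 17)/19 = -10/11
Digits: (0, 5, 5, 17).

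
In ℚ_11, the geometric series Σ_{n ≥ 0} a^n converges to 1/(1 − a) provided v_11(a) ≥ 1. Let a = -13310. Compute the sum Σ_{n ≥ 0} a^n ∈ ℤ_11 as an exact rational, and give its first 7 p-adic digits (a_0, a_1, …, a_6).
Σ a^n = 1/(1 − a) = 1/13311;  first 7 digits = (1, 0, 0, 1, 10, 10, 0)

v_11(a) = 3 ≥ 1, so the series converges in ℤ_11 to 1/(1 − a) = 1/(1 − (-13310)) = 1/13311. Expand this rational in ℤ_11: compute digits iteratively via d_i = x_i mod 11, x_{i+1} = (x_i − d_i)/11. The first 7 digits are (1, 0, 0, 1, 10, 10, 0).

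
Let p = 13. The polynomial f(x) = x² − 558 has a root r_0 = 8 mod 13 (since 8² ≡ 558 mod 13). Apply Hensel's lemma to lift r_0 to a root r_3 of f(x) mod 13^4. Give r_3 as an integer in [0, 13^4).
r_3 = 10031 (mod 28561)

Hensel's recurrence: r_{i+1} = r_i − f(r_i)·(f′(r_i))^{-1} mod 13^{i+2}, with f′(x) = 2x. Iterate:
  r_0 = 8 (mod 13)
  r_1 = 60 (mod 169)
  r_2 = 1243 (mod 2197)
  r_3 = 10031 (mod 28561)
Final: r_3 = 10031, and one checks f(r_3) ≡ 0 mod 13^4.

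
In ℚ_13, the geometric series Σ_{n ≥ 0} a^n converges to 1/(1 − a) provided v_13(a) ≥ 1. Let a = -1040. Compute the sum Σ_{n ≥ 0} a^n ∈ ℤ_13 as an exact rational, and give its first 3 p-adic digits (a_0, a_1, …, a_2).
Σ a^n = 1/(1 − a) = 1/1041;  first 3 digits = (1, 11, 10)

v_13(a) = 1 ≥ 1, so the series converges in ℤ_13 to 1/(1 − a) = 1/(1 − (-1040)) = 1/1041. Expand this rational in ℤ_13: compute digits iteratively via d_i = x_i mod 13, x_{i+1} = (x_i − d_i)/13. The first 3 digits are (1, 11, 10).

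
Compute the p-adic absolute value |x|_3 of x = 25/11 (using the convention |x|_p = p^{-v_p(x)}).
|25/11|_3 = 1

Step 1 — compute v_3(x) by factoring powers of 3 out of the numerator and denominator: v_3(25/11) = 0. Step 2 — apply |x|_p = p^{-v_p(x)} = 3^{0} = 1.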